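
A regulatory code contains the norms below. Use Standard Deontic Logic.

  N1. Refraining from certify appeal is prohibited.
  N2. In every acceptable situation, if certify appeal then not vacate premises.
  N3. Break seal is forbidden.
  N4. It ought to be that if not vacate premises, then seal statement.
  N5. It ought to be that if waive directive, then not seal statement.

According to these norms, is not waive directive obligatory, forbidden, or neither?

F(¬certify_appeal) at premise 1 means O(certify_appeal).
Applying K to premise 2 (O(certify_appeal → ¬vacate_premises)) and O(certify_appeal) yields O(¬vacate_premises).
With premise 4, O(¬vacate_premises → seal_statement), the K-axiom yields O(seal_statement).
Premise 5 is O(waive_directive → ¬seal_statement); contrapositively O(seal_statement → ¬waive_directive). Since O(seal_statement) holds, K gives O(¬waive_directive).
Premise 3 does not contribute to this derivation.
Hence ¬waive_directive is obligatory.

Obligatory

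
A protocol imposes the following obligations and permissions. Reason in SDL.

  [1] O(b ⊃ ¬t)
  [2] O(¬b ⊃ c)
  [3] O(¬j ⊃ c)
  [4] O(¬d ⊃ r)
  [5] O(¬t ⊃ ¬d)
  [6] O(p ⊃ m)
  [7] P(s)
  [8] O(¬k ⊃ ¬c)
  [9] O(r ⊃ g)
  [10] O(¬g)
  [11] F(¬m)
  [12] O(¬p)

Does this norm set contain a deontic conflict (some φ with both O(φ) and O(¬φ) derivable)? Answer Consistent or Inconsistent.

Consistent

Premise 6 is O(p ⊃ m); even if O(m) held, inferring O(p) would be affirming the consequent — invalid.
So O(p) is not derivable, and the apparent clash with O(¬p) does not arise.
A world satisfying every obligation exists (e.g. b=false, c=true, d=true, g=false, j=false, k=true, m=true, p=false, r=false, s=false, t=true); no atom is both obligatory and forbidden, so the set is consistent.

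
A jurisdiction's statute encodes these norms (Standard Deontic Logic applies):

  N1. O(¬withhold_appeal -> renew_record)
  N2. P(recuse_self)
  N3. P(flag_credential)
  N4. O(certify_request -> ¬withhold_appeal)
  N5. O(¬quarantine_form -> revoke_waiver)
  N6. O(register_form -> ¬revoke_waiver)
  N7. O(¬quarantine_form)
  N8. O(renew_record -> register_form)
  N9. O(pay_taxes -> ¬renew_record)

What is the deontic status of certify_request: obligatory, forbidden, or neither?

Premise 7 gives O(¬quarantine_form).
From O(¬quarantine_form) and premise 5, O(¬quarantine_form -> revoke_waiver), we obtain O(revoke_waiver).
Premise 6 is O(register_form -> ¬revoke_waiver); contrapositively O(revoke_waiver -> ¬register_form). Since O(revoke_waiver) holds, K gives O(¬register_form).
Premise 8, O(renew_record -> register_form), contraposes to O(¬register_form -> ¬renew_record); with O(¬register_form) we get O(¬renew_record).
Premise 1, O(¬withhold_appeal -> renew_record), contraposes to O(¬renew_record -> withhold_appeal); with O(¬renew_record) we get O(withhold_appeal).
Premise 4 is O(certify_request -> ¬withhold_appeal); contrapositively O(withhold_appeal -> ¬certify_request). Since O(withhold_appeal) holds, K gives O(¬certify_request).
Premises 2, 3, 9 do not contribute to this derivation.
Thus O(¬certify_request), which is F(certify_request): certify_request is forbidden.

Forbidden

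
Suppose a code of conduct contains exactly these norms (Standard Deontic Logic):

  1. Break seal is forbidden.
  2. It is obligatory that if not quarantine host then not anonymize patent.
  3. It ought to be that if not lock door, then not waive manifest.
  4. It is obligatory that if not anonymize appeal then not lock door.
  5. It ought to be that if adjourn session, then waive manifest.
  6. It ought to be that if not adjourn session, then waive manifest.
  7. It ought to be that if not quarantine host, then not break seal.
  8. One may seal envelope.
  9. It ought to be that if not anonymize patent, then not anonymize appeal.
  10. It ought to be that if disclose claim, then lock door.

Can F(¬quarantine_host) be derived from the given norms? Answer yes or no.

Premises 5 and 6 are O(adjourn_session → waive_manifest) and O(¬adjourn_session → waive_manifest); every ideal world satisfies adjourn_session or ¬adjourn_session, so in either case waive_manifest holds — hence O(waive_manifest).
The contrapositive of premise 3 (O(¬lock_door → ¬waive_manifest)) is O(waive_manifest → lock_door), and O(waive_manifest) is already established, so O(lock_door).
Premise 4, O(¬anonymize_appeal → ¬lock_door), contraposes to O(lock_door → anonymize_appeal); with O(lock_door) we get O(anonymize_appeal).
Premise 9 is O(¬anonymize_patent → ¬anonymize_appeal); contrapositively O(anonymize_appeal → anonymize_patent). Since O(anonymize_appeal) holds, K gives O(anonymize_patent).
Premise 2 is O(¬quarantine_host → ¬anonymize_patent); contrapositively O(anonymize_patent → quarantine_host). Since O(anonymize_patent) holds, K gives O(quarantine_host).
Premises 1, 7, 8, 10 do not contribute to this derivation.
So O(quarantine_host) holds, i.e. F(¬quarantine_host). The claim follows.

Yes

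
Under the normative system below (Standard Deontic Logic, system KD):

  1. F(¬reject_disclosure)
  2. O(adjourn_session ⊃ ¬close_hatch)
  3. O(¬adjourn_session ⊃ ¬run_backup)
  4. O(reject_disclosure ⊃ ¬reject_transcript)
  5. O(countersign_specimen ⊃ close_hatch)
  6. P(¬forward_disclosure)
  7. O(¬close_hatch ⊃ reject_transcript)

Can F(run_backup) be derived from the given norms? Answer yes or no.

Yes

Premise 1, F(¬reject_disclosure), is equivalent to O(reject_disclosure).
Applying K to premise 4 (O(reject_disclosure ⊃ ¬reject_transcript)) and O(reject_disclosure) yields O(¬reject_transcript).
The contrapositive of premise 7 (O(¬close_hatch ⊃ reject_transcript)) is O(¬reject_transcript ⊃ close_hatch), and O(¬reject_transcript) is already established, so O(close_hatch).
Premise 2 is O(adjourn_session ⊃ ¬close_hatch); contrapositively O(close_hatch ⊃ ¬adjourn_session). Since O(close_hatch) holds, K gives O(¬adjourn_session).
Premise 3 is O(¬adjourn_session ⊃ ¬run_backup); since O(¬adjourn_session), deontic closure gives O(¬run_backup).
Premises 5, 6 do not contribute to this derivation.
So O(¬run_backup) holds, i.e. F(run_backup). The claim follows.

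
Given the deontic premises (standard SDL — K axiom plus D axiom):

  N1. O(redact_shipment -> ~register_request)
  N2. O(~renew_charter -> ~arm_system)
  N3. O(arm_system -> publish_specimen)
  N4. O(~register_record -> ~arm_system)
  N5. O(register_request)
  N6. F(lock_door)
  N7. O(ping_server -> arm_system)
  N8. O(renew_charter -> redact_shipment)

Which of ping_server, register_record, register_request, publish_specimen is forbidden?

ping_server

Premise 5 gives O(register_request).
The contrapositive of premise 1 (O(redact_shipment -> ~register_request)) is O(register_request -> ~redact_shipment), and O(register_request) is already established, so O(~redact_shipment).
The contrapositive of premise 8 (O(renew_charter -> redact_shipment)) is O(~redact_shipment -> ~renew_charter), and O(~redact_shipment) is already established, so O(~renew_charter).
Premise 2 is O(~renew_charter -> ~arm_system); since O(~renew_charter), deontic closure gives O(~arm_system).
Premise 7, O(ping_server -> arm_system), contraposes to O(~arm_system -> ~ping_server); with O(~arm_system) we get O(~ping_server).
So O(~ping_server) holds, i.e. ping_server is forbidden. None of the other listed options is forbidden under the premises.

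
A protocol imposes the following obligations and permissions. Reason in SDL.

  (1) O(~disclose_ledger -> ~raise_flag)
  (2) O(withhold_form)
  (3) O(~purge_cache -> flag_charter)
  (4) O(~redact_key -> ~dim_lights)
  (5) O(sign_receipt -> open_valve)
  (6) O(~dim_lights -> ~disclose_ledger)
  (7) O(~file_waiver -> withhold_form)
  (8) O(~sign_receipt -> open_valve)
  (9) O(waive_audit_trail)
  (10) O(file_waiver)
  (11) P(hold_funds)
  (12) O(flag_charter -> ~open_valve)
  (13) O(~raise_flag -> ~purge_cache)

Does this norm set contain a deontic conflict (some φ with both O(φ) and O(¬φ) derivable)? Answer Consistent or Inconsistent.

Consistent

Premise 7 is O(~file_waiver -> withhold_form); even if O(withhold_form) held, inferring O(~file_waiver) would be affirming the consequent — invalid.
So O(~file_waiver) is not derivable, and the apparent clash with O(file_waiver) does not arise.
A world satisfying every obligation exists (e.g. dim_lights=true, disclose_ledger=true, file_waiver=true, flag_charter=false, hold_funds=false, open_valve=true, purge_cache=true, raise_flag=true, redact_key=true, sign_receipt=false, waive_audit_trail=true, withhold_form=true); no atom is both obligatory and forbidden, so the set is consistent.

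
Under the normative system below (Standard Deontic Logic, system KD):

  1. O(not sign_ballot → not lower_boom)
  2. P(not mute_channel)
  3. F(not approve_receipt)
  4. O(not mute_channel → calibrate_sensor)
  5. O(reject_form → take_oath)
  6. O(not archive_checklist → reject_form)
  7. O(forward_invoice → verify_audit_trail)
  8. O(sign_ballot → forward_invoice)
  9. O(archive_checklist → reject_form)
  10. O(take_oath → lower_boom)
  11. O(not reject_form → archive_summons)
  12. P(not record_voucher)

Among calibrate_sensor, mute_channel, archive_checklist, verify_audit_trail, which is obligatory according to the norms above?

Premises 9 and 6 are O(archive_checklist → reject_form) and O(not archive_checklist → reject_form); every ideal world satisfies archive_checklist or not archive_checklist, so in either case reject_form holds — hence O(reject_form).
With premise 5, O(reject_form → take_oath), the K-axiom yields O(take_oath).
From O(take_oath) and premise 10, O(take_oath → lower_boom), we obtain O(lower_boom).
The contrapositive of premise 1 (O(not sign_ballot → not lower_boom)) is O(lower_boom → sign_ballot), and O(lower_boom) is already established, so O(sign_ballot).
From O(sign_ballot) and premise 8, O(sign_ballot → forward_invoice), we obtain O(forward_invoice).
Applying K to premise 7 (O(forward_invoice → verify_audit_trail)) and O(forward_invoice) yields O(verify_audit_trail).
So O(verify_audit_trail) holds — verify_audit_trail is obligatory. None of the other listed options is made obligatory by any chain of premises.

verify_audit_trail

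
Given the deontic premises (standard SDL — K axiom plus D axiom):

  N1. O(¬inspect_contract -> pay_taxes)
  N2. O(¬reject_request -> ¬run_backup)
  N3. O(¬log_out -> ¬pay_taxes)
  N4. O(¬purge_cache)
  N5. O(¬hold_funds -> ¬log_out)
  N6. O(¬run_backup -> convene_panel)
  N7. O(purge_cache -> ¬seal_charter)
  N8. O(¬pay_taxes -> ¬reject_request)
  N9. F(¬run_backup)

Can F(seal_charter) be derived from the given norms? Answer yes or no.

No

Premise 7 is O(purge_cache -> ¬seal_charter), but O(purge_cache) is not derivable from the premises, so it does not yield O(¬seal_charter).
No other premise forces O(¬seal_charter). An ideal world satisfying every premise can still have seal_charter true, so F(seal_charter) is not derivable.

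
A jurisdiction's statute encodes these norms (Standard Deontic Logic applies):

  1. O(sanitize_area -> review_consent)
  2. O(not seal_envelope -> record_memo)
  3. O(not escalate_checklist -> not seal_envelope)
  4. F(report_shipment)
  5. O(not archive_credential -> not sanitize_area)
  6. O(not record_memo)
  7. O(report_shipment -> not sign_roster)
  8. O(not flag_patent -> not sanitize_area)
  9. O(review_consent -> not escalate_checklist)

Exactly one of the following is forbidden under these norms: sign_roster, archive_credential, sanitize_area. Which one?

sanitize_area

Premise 6 states O(not record_memo) outright.
The contrapositive of premise 2 (O(not seal_envelope -> record_memo)) is O(not record_memo -> seal_envelope), and O(not record_memo) is already established, so O(seal_envelope).
The contrapositive of premise 3 (O(not escalate_checklist -> not seal_envelope)) is O(seal_envelope -> escalate_checklist), and O(seal_envelope) is already established, so O(escalate_checklist).
The contrapositive of premise 9 (O(review_consent -> not escalate_checklist)) is O(escalate_checklist -> not review_consent), and O(escalate_checklist) is already established, so O(not review_consent).
The contrapositive of premise 1 (O(sanitize_area -> review_consent)) is O(not review_consent -> not sanitize_area), and O(not review_consent) is already established, so O(not sanitize_area).
So O(not sanitize_area) holds, i.e. sanitize_area is forbidden. None of the other listed options is forbidden under the premises.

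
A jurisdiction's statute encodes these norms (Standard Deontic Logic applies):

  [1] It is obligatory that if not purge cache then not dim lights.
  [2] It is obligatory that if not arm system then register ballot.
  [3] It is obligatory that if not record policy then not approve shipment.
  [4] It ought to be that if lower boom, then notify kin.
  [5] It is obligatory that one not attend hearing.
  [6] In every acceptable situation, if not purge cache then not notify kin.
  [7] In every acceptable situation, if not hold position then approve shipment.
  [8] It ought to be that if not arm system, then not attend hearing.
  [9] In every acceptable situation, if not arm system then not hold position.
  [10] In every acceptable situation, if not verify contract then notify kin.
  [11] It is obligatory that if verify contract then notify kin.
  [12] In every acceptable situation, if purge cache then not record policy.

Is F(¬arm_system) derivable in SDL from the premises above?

By case analysis on verify_contract: premise 11 gives O(verify_contract → notify_kin) and premise 10 gives O(¬verify_contract → notify_kin), so O(notify_kin) either way.
Premise 6, O(¬purge_cache → ¬notify_kin), contraposes to O(notify_kin → purge_cache); with O(notify_kin) we get O(purge_cache).
From O(purge_cache) and premise 12, O(purge_cache → ¬record_policy), we obtain O(¬record_policy).
From O(¬record_policy) and premise 3, O(¬record_policy → ¬approve_shipment), we obtain O(¬approve_shipment).
The contrapositive of premise 7 (O(¬hold_position → approve_shipment)) is O(¬approve_shipment → hold_position), and O(¬approve_shipment) is already established, so O(hold_position).
The contrapositive of premise 9 (O(¬arm_system → ¬hold_position)) is O(hold_position → arm_system), and O(hold_position) is already established, so O(arm_system).
Premises 1, 2, 4, 5, 8 do not contribute to this derivation.
So O(arm_system) holds, i.e. F(¬arm_system). The claim follows.

Yes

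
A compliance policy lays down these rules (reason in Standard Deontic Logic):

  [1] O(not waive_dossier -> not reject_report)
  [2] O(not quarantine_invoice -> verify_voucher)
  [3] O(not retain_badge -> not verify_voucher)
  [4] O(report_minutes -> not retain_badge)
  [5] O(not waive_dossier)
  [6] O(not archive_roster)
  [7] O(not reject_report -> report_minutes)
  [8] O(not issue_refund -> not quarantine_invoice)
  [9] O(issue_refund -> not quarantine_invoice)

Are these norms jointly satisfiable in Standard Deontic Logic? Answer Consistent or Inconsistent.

Inconsistent

Premises 8 and 9 cover both cases: O(not issue_refund -> not quarantine_invoice) and O(issue_refund -> not quarantine_invoice). Since not issue_refund ∨ issue_refund is a tautology, O(not quarantine_invoice) follows.
From O(not quarantine_invoice) and premise 2, O(not quarantine_invoice -> verify_voucher), we obtain O(verify_voucher).
The contrapositive of premise 3 (O(not retain_badge -> not verify_voucher)) is O(verify_voucher -> retain_badge), and O(verify_voucher) is already established, so O(retain_badge).
Premise 4 is O(report_minutes -> not retain_badge); contrapositively O(retain_badge -> not report_minutes). Since O(retain_badge) holds, K gives O(not report_minutes).
Premise 7 is O(not reject_report -> report_minutes); contrapositively O(not report_minutes -> reject_report). Since O(not report_minutes) holds, K gives O(reject_report).
Premise 1 is O(not waive_dossier -> not reject_report); contrapositively O(reject_report -> waive_dossier). Since O(reject_report) holds, K gives O(waive_dossier).
Yet premise 5 states O(not waive_dossier).
We now have both O(waive_dossier) and O(not waive_dossier) — waive_dossier is simultaneously obligatory and forbidden, violating the D-axiom.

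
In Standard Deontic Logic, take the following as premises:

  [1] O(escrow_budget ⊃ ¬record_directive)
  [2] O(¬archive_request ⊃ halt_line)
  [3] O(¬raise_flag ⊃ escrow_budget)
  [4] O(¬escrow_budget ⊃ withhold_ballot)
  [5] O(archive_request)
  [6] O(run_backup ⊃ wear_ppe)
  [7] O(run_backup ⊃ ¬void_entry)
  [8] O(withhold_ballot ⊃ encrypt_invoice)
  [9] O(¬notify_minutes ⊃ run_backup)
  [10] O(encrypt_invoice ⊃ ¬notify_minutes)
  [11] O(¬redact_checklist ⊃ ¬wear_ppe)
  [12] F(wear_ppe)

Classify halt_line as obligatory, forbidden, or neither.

Neither

Premise 2 is O(¬archive_request ⊃ halt_line), but O(¬archive_request) is not derivable from the premises, so it does not yield O(halt_line).
No premise or chain of K-axiom applications forces O(halt_line), and none forces O(¬halt_line). So halt_line is neither obligatory nor forbidden under these norms.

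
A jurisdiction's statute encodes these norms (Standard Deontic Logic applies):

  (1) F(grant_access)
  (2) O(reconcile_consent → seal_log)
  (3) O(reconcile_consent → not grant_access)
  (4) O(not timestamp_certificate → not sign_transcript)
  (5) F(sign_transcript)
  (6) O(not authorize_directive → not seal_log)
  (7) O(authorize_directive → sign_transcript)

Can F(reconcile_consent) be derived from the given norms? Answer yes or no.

Yes

F(sign_transcript) at premise 5 means O(not sign_transcript).
Premise 7, O(authorize_directive → sign_transcript), contraposes to O(not sign_transcript → not authorize_directive); with O(not sign_transcript) we get O(not authorize_directive).
Applying K to premise 6 (O(not authorize_directive → not seal_log)) and O(not authorize_directive) yields O(not seal_log).
Premise 2, O(reconcile_consent → seal_log), contraposes to O(not seal_log → not reconcile_consent); with O(not seal_log) we get O(not reconcile_consent).
Premises 1, 3, 4 do not contribute to this derivation.
So O(not reconcile_consent) holds, i.e. F(reconcile_consent). The claim follows.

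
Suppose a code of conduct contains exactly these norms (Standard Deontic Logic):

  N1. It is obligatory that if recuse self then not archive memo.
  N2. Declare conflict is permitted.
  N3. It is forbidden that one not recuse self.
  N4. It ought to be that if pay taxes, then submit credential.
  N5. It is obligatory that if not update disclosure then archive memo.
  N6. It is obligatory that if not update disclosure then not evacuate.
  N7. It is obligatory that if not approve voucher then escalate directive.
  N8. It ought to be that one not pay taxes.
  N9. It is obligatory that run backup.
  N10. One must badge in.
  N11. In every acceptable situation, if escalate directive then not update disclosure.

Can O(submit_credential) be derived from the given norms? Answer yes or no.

No

Premise 4 is O(pay_taxes → submit_credential), but O(pay_taxes) is not derivable from the premises, so it does not yield O(submit_credential).
No other premise forces O(submit_credential). An ideal world satisfying every premise can still have submit_credential false, so O(submit_credential) is not derivable.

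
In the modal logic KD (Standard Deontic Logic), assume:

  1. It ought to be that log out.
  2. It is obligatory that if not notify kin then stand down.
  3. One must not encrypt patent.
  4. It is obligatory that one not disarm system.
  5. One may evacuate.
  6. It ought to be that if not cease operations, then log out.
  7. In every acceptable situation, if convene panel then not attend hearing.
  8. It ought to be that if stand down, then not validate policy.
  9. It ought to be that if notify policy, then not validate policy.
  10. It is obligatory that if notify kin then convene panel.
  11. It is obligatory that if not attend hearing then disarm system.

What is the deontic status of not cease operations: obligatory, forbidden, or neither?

Neither

Premise 6 is O(¬cease_operations → log_out); even if O(log_out) held, inferring O(¬cease_operations) would be affirming the consequent — invalid.
No premise or chain of K-axiom applications forces O(¬cease_operations), and none forces O(cease_operations). So ¬cease_operations is neither obligatory nor forbidden under these norms.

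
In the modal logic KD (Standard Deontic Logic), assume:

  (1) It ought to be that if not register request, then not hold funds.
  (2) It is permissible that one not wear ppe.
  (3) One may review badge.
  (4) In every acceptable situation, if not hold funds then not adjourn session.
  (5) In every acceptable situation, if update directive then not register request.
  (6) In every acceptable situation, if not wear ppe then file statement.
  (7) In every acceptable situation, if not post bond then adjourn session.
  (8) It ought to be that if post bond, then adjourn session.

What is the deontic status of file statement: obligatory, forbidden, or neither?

Premise 6 is O(¬wear_ppe → file_statement), but O(¬wear_ppe) is not derivable from the premises (the permission P(¬wear_ppe) asserts only ¬O(wear_ppe), not O(¬wear_ppe)), so it does not yield O(file_statement).
No premise or chain of K-axiom applications forces O(file_statement), and none forces O(¬file_statement). So file_statement is neither obligatory nor forbidden under these norms.

Neither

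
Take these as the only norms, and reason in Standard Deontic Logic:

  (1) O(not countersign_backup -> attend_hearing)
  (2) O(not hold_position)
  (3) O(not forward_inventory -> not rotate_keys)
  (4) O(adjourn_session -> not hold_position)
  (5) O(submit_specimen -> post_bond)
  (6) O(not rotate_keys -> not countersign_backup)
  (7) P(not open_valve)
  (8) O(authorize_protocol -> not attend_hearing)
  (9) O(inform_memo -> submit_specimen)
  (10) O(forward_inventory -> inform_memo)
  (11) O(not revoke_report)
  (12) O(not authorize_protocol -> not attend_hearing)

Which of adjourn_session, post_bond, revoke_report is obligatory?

Premises 12 and 8 are O(not authorize_protocol -> not attend_hearing) and O(authorize_protocol -> not attend_hearing); every ideal world satisfies not authorize_protocol or authorize_protocol, so in either case not attend_hearing holds — hence O(not attend_hearing).
Premise 1 is O(not countersign_backup -> attend_hearing); contrapositively O(not attend_hearing -> countersign_backup). Since O(not attend_hearing) holds, K gives O(countersign_backup).
Premise 6, O(not rotate_keys -> not countersign_backup), contraposes to O(countersign_backup -> rotate_keys); with O(countersign_backup) we get O(rotate_keys).
Premise 3, O(not forward_inventory -> not rotate_keys), contraposes to O(rotate_keys -> forward_inventory); with O(rotate_keys) we get O(forward_inventory).
From O(forward_inventory) and premise 10, O(forward_inventory -> inform_memo), we obtain O(inform_memo).
Applying K to premise 9 (O(inform_memo -> submit_specimen)) and O(inform_memo) yields O(submit_specimen).
With premise 5, O(submit_specimen -> post_bond), the K-axiom yields O(post_bond).
So O(post_bond) holds — post_bond is obligatory. None of the other listed options is made obligatory by any chain of premises.

post_bond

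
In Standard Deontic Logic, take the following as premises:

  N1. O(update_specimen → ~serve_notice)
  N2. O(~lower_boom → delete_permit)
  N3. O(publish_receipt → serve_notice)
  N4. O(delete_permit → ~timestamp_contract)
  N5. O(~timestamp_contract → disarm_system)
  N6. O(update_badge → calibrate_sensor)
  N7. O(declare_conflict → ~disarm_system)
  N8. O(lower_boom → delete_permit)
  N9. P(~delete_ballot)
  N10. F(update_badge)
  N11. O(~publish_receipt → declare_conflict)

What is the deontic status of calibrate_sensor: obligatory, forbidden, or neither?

Premise 6 is O(update_badge → calibrate_sensor), but O(update_badge) is not derivable from the premises, so it does not yield O(calibrate_sensor).
No premise or chain of K-axiom applications forces O(calibrate_sensor), and none forces O(~calibrate_sensor). So calibrate_sensor is neither obligatory nor forbidden under these norms.

Neither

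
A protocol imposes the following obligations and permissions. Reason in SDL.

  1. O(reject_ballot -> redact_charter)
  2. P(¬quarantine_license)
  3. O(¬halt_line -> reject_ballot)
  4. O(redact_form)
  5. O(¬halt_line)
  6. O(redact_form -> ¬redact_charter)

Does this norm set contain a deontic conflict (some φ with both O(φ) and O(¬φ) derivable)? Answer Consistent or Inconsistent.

Inconsistent

From premise 4 we have O(redact_form).
With premise 6, O(redact_form -> ¬redact_charter), the K-axiom yields O(¬redact_charter).
The contrapositive of premise 1 (O(reject_ballot -> redact_charter)) is O(¬redact_charter -> ¬reject_ballot), and O(¬redact_charter) is already established, so O(¬reject_ballot).
The contrapositive of premise 3 (O(¬halt_line -> reject_ballot)) is O(¬reject_ballot -> halt_line), and O(¬reject_ballot) is already established, so O(halt_line).
However, premise 5 gives O(¬halt_line).
We now have both O(halt_line) and O(¬halt_line) — halt_line is simultaneously obligatory and forbidden, violating the D-axiom.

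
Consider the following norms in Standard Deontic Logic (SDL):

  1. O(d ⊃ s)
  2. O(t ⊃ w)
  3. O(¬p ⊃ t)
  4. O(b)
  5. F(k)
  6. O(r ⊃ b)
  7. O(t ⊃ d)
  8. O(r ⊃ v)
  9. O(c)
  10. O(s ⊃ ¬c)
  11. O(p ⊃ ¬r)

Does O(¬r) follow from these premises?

Yes

Premise 9 gives O(c).
The contrapositive of premise 10 (O(s ⊃ ¬c)) is O(c ⊃ ¬s), and O(c) is already established, so O(¬s).
Premise 1, O(d ⊃ s), contraposes to O(¬s ⊃ ¬d); with O(¬s) we get O(¬d).
Premise 7, O(t ⊃ d), contraposes to O(¬d ⊃ ¬t); with O(¬d) we get O(¬t).
Premise 3 is O(¬p ⊃ t); contrapositively O(¬t ⊃ p). Since O(¬t) holds, K gives O(p).
Applying K to premise 11 (O(p ⊃ ¬r)) and O(p) yields O(¬r).
Premises 2, 4, 5, 6, 8 do not contribute to this derivation.
So O(¬r) follows.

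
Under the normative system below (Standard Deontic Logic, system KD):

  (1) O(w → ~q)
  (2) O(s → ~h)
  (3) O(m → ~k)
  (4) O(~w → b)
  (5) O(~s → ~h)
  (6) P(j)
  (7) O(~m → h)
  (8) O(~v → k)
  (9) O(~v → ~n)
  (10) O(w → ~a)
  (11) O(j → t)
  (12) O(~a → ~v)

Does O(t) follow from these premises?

Premise 11 is O(j → t), but O(j) is not derivable from the premises (the permission P(j) asserts only ~O(~j), not O(j)), so it does not yield O(t).
No other premise forces O(t). An ideal world satisfying every premise can still have t false, so O(t) is not derivable.

No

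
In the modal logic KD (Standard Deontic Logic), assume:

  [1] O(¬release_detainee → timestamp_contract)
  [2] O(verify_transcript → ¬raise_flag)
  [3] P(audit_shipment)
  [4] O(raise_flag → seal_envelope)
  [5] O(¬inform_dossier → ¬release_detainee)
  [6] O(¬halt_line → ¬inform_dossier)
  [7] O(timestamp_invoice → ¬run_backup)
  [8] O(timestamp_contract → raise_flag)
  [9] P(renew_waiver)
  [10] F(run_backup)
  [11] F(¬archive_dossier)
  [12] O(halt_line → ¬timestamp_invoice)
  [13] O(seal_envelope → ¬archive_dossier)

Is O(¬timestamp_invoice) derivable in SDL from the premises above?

Yes

Premise 11, F(¬archive_dossier), is equivalent to O(archive_dossier).
The contrapositive of premise 13 (O(seal_envelope → ¬archive_dossier)) is O(archive_dossier → ¬seal_envelope), and O(archive_dossier) is already established, so O(¬seal_envelope).
The contrapositive of premise 4 (O(raise_flag → seal_envelope)) is O(¬seal_envelope → ¬raise_flag), and O(¬seal_envelope) is already established, so O(¬raise_flag).
The contrapositive of premise 8 (O(timestamp_contract → raise_flag)) is O(¬raise_flag → ¬timestamp_contract), and O(¬raise_flag) is already established, so O(¬timestamp_contract).
Premise 1, O(¬release_detainee → timestamp_contract), contraposes to O(¬timestamp_contract → release_detainee); with O(¬timestamp_contract) we get O(release_detainee).
The contrapositive of premise 5 (O(¬inform_dossier → ¬release_detainee)) is O(release_detainee → inform_dossier), and O(release_detainee) is already established, so O(inform_dossier).
The contrapositive of premise 6 (O(¬halt_line → ¬inform_dossier)) is O(inform_dossier → halt_line), and O(inform_dossier) is already established, so O(halt_line).
From O(halt_line) and premise 12, O(halt_line → ¬timestamp_invoice), we obtain O(¬timestamp_invoice).
Premises 2, 3, 7, 9, 10 do not contribute to this derivation.
So O(¬timestamp_invoice) follows.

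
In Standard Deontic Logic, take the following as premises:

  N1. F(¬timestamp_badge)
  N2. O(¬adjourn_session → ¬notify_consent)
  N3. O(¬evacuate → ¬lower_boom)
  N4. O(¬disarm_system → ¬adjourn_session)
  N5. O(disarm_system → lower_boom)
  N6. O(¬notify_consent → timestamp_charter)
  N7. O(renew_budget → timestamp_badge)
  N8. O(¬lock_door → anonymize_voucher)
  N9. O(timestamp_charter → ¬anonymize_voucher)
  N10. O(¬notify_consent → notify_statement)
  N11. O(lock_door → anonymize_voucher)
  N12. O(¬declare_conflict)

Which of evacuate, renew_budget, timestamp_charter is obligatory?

By case analysis on ¬lock_door: premise 8 gives O(¬lock_door → anonymize_voucher) and premise 11 gives O(lock_door → anonymize_voucher), so O(anonymize_voucher) either way.
The contrapositive of premise 9 (O(timestamp_charter → ¬anonymize_voucher)) is O(anonymize_voucher → ¬timestamp_charter), and O(anonymize_voucher) is already established, so O(¬timestamp_charter).
The contrapositive of premise 6 (O(¬notify_consent → timestamp_charter)) is O(¬timestamp_charter → notify_consent), and O(¬timestamp_charter) is already established, so O(notify_consent).
The contrapositive of premise 2 (O(¬adjourn_session → ¬notify_consent)) is O(notify_consent → adjourn_session), and O(notify_consent) is already established, so O(adjourn_session).
Premise 4, O(¬disarm_system → ¬adjourn_session), contraposes to O(adjourn_session → disarm_system); with O(adjourn_session) we get O(disarm_system).
Premise 5 is O(disarm_system → lower_boom); since O(disarm_system), deontic closure gives O(lower_boom).
Premise 3 is O(¬evacuate → ¬lower_boom); contrapositively O(lower_boom → evacuate). Since O(lower_boom) holds, K gives O(evacuate).
So O(evacuate) holds — evacuate is obligatory. None of the other listed options is made obligatory by any chain of premises.

evacuate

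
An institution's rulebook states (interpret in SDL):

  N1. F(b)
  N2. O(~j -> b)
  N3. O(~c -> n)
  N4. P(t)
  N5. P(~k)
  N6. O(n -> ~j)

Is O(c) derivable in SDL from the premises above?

Premise 1 is F(b), i.e. O(~b).
Premise 2 is O(~j -> b); contrapositively O(~b -> j). Since O(~b) holds, K gives O(j).
Premise 6, O(n -> ~j), contraposes to O(j -> ~n); with O(j) we get O(~n).
The contrapositive of premise 3 (O(~c -> n)) is O(~n -> c), and O(~n) is already established, so O(c).
Premises 4, 5 do not contribute to this derivation.
So O(c) follows.

Yes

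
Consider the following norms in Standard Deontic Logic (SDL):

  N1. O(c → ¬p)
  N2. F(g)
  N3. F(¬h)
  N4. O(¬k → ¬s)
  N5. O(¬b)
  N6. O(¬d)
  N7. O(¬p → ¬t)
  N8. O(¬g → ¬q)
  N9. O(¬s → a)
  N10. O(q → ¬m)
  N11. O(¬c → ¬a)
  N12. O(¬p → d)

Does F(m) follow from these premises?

Premise 10 is O(q → ¬m), but O(q) is not derivable from the premises, so it does not yield O(¬m).
No other premise forces O(¬m). An ideal world satisfying every premise can still have m true, so F(m) is not derivable.

No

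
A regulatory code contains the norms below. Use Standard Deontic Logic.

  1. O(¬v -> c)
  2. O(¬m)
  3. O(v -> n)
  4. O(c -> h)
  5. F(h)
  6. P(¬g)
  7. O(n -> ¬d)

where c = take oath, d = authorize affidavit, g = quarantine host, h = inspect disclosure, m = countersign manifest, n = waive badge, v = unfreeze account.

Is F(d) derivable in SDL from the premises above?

Yes

Premise 5 is F(h), i.e. O(¬h).
Premise 4, O(c -> h), contraposes to O(¬h -> ¬c); with O(¬h) we get O(¬c).
Premise 1 is O(¬v -> c); contrapositively O(¬c -> v). Since O(¬c) holds, K gives O(v).
Premise 3 is O(v -> n); since O(v), deontic closure gives O(n).
From O(n) and premise 7, O(n -> ¬d), we obtain O(¬d).
Premises 2, 6 do not contribute to this derivation.
So O(¬d) holds, i.e. F(d). The claim follows.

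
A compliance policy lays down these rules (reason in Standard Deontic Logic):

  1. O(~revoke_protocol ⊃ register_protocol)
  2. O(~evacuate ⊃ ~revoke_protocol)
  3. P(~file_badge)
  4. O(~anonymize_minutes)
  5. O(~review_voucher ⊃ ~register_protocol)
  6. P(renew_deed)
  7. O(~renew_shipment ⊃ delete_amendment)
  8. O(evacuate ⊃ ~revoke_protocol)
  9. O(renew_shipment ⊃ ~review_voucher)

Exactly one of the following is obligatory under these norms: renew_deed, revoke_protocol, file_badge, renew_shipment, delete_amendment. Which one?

delete_amendment

Premises 2 and 8 cover both cases: O(~evacuate ⊃ ~revoke_protocol) and O(evacuate ⊃ ~revoke_protocol). Since ~evacuate ∨ evacuate is a tautology, O(~revoke_protocol) follows.
Applying K to premise 1 (O(~revoke_protocol ⊃ register_protocol)) and O(~revoke_protocol) yields O(register_protocol).
The contrapositive of premise 5 (O(~review_voucher ⊃ ~register_protocol)) is O(register_protocol ⊃ review_voucher), and O(register_protocol) is already established, so O(review_voucher).
Premise 9 is O(renew_shipment ⊃ ~review_voucher); contrapositively O(review_voucher ⊃ ~renew_shipment). Since O(review_voucher) holds, K gives O(~renew_shipment).
From O(~renew_shipment) and premise 7, O(~renew_shipment ⊃ delete_amendment), we obtain O(delete_amendment).
So O(delete_amendment) holds — delete_amendment is obligatory. None of the other listed options is made obligatory by any chain of premises.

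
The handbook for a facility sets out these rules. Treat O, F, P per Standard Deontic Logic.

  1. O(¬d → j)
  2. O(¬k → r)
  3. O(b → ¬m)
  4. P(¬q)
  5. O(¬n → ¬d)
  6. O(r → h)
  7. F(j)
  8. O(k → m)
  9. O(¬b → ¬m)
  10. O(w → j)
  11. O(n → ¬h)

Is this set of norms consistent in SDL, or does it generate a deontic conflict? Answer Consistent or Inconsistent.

Inconsistent

Premises 9 and 3 cover both cases: O(¬b → ¬m) and O(b → ¬m). Since ¬b ∨ b is a tautology, O(¬m) follows.
Premise 8 is O(k → m); contrapositively O(¬m → ¬k). Since O(¬m) holds, K gives O(¬k).
From O(¬k) and premise 2, O(¬k → r), we obtain O(r).
With premise 6, O(r → h), the K-axiom yields O(h).
Premise 11 is O(n → ¬h); contrapositively O(h → ¬n). Since O(h) holds, K gives O(¬n).
Applying K to premise 5 (O(¬n → ¬d)) and O(¬n) yields O(¬d).
Premise 1 is O(¬d → j); since O(¬d), deontic closure gives O(j).
Yet premise 7 is F(j), i.e. O(¬j).
We now have both O(j) and O(¬j) — j is simultaneously obligatory and forbidden, violating the D-axiom.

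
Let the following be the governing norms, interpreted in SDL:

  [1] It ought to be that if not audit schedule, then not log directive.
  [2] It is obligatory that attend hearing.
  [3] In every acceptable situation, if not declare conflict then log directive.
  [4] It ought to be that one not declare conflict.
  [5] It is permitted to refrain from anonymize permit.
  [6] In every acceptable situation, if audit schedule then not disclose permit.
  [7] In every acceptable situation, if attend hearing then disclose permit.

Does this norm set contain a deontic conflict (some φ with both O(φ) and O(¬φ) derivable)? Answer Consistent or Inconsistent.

Inconsistent

Premise 4 states O(¬declare_conflict) outright.
Premise 3 is O(¬declare_conflict → log_directive); since O(¬declare_conflict), deontic closure gives O(log_directive).
Premise 1 is O(¬audit_schedule → ¬log_directive); contrapositively O(log_directive → audit_schedule). Since O(log_directive) holds, K gives O(audit_schedule).
Premise 6 is O(audit_schedule → ¬disclose_permit); since O(audit_schedule), deontic closure gives O(¬disclose_permit).
The contrapositive of premise 7 (O(attend_hearing → disclose_permit)) is O(¬disclose_permit → ¬attend_hearing), and O(¬disclose_permit) is already established, so O(¬attend_hearing).
Yet premise 2 states O(attend_hearing).
We now have both O(¬attend_hearing) and O(attend_hearing) — attend_hearing is simultaneously obligatory and forbidden, violating the D-axiom.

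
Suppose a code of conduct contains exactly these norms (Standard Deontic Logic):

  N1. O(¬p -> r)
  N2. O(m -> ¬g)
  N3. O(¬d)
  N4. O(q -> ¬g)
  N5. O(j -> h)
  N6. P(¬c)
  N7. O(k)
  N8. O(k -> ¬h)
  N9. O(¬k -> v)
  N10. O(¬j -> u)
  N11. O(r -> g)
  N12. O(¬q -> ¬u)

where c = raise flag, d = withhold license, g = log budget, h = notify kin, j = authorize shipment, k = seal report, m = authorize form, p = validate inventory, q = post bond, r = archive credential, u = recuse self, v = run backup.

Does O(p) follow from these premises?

Premise 7 gives O(k).
From O(k) and premise 8, O(k -> ¬h), we obtain O(¬h).
The contrapositive of premise 5 (O(j -> h)) is O(¬h -> ¬j), and O(¬h) is already established, so O(¬j).
With premise 10, O(¬j -> u), the K-axiom yields O(u).
The contrapositive of premise 12 (O(¬q -> ¬u)) is O(u -> q), and O(u) is already established, so O(q).
From O(q) and premise 4, O(q -> ¬g), we obtain O(¬g).
Premise 11, O(r -> g), contraposes to O(¬g -> ¬r); with O(¬g) we get O(¬r).
Premise 1, O(¬p -> r), contraposes to O(¬r -> p); with O(¬r) we get O(p).
Premises 2, 3, 6, 9 do not contribute to this derivation.
So O(p) follows.

Yes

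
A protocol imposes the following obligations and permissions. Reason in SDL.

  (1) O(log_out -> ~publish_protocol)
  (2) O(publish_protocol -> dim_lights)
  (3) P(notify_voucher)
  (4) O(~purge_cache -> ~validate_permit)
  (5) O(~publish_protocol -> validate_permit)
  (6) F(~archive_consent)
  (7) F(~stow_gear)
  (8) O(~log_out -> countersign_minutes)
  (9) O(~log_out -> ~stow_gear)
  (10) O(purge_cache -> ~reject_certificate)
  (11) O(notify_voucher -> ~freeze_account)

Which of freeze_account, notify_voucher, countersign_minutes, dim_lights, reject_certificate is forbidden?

Premise 7, F(~stow_gear), is equivalent to O(stow_gear).
Premise 9, O(~log_out -> ~stow_gear), contraposes to O(stow_gear -> log_out); with O(stow_gear) we get O(log_out).
From O(log_out) and premise 1, O(log_out -> ~publish_protocol), we obtain O(~publish_protocol).
Applying K to premise 5 (O(~publish_protocol -> validate_permit)) and O(~publish_protocol) yields O(validate_permit).
Premise 4, O(~purge_cache -> ~validate_permit), contraposes to O(validate_permit -> purge_cache); with O(validate_permit) we get O(purge_cache).
Applying K to premise 10 (O(purge_cache -> ~reject_certificate)) and O(purge_cache) yields O(~reject_certificate).
So O(~reject_certificate) holds, i.e. reject_certificate is forbidden. None of the other listed options is forbidden under the premises.

reject_certificate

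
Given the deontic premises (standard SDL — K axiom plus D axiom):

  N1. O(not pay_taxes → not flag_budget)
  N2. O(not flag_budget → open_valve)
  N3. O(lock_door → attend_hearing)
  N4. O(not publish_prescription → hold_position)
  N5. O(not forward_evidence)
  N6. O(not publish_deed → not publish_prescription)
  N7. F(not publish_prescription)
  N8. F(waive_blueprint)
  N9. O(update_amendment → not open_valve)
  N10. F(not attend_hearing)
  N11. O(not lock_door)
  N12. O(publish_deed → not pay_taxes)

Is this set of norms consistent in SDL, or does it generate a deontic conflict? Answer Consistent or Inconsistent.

Consistent

Premise 3 is O(lock_door → attend_hearing); even if O(attend_hearing) held, inferring O(lock_door) would be affirming the consequent — invalid.
So O(lock_door) is not derivable, and the apparent clash with O(not lock_door) does not arise.
A world satisfying every obligation exists (e.g. attend_hearing=true, flag_budget=false, forward_evidence=false, hold_position=false, lock_door=false, open_valve=true, pay_taxes=false, publish_deed=true, publish_prescription=true, update_amendment=false, waive_blueprint=false); no atom is both obligatory and forbidden, so the set is consistent.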